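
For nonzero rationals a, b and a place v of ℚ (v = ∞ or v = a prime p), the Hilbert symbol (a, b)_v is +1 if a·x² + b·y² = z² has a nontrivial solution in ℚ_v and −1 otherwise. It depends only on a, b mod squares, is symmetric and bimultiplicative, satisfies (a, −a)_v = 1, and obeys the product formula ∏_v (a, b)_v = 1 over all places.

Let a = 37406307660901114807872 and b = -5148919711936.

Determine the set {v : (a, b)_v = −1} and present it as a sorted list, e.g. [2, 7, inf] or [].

[3, 11, 13, 23, 29, 31]

(a, b) ≡ (897, -899899) mod (ℚ^×)²; places V = {2, 3, 7, 11, 13, 23, 29, 31, ∞}.
(a,b)_7: α=2, u≡4; β=1, v≡6 (mod 7); (4|7)=+1, (6|7)=-1; sign (−1)^0·+1^1·-1^2 = +1.
(a,b)_∞: sgn(897)=+, sgn(-899899)=−, so +1.
(a,b)_2: α=6, β=6; u≡1, v≡5 (mod 8); ε(u)ε(v)=0·0, αω(v)=6·1, βω(u)=6·0; sum ≡ 0  ⇒  +1.
(a,b)_11: α=2, u≡10; β=1, v≡5 (mod 11); (10|11)=-1, (5|11)=+1; sign (−1)^0·-1^1·+1^2 = -1.
(a,b)_13: α=5, u≡4; β=3, v≡8 (mod 13); (4|13)=+1, (8|13)=-1; sign (−1)^0·+1^3·-1^5 = -1.
(a,b)_3: α=3, u≡2; β=0, v≡2 (mod 3); (2|3)=-1, (2|3)=-1; sign (−1)^0·-1^0·-1^3 = -1.
(a,b)_29: α=2, u≡10; β=1, v≡7 (mod 29); (10|29)=-1, (7|29)=+1; sign (−1)^0·-1^1·+1^2 = -1.
(a,b)_31: α=2, u≡24; β=1, v≡16 (mod 31); (24|31)=-1, (16|31)=+1; sign (−1)^0·-1^1·+1^2 = -1.
(a,b)_23: α=3, u≡13; β=2, v≡17 (mod 23); (13|23)=+1, (17|23)=-1; sign (−1)^0·+1^2·-1^3 = -1.
|Ram(897, -899899)| = 6, even; anisotropic at {3, 11, 13, 23, 29, 31}.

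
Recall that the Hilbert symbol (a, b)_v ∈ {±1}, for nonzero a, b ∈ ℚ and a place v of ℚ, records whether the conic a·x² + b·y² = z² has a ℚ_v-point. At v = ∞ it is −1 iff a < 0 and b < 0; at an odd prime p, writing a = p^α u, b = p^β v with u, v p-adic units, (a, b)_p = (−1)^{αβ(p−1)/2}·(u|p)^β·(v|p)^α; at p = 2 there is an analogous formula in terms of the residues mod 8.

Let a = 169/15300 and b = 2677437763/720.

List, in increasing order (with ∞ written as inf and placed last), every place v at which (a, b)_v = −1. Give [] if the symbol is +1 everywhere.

[5, 7, 11, 17]

(a, b) ≡ (17, 1616615) mod (ℚ^×)²; places V = {2, 3, 5, 7, 11, 13, 17, 19, ∞}.
(a,b)_∞: sgn(17)=+, sgn(1616615)=+, so +1.
(a,b)_17: α=-1, u≡1; β=1, v≡10 (mod 17); (1|17)=+1, (10|17)=-1; sign (−1)^0·+1^1·-1^-1 = -1.
(a,b)_11: α=0, u≡7; β=1, v≡4 (mod 11); (7|11)=-1, (4|11)=+1; sign (−1)^0·-1^1·+1^0 = -1.
(a,b)_7: α=0, u≡3; β=3, v≡4 (mod 7); (3|7)=-1, (4|7)=+1; sign (−1)^0·-1^3·+1^0 = -1.
(a,b)_3: α=-2, u≡2; β=-2, v≡2 (mod 3); (2|3)=-1, (2|3)=-1; sign (−1)^0·-1^-2·-1^-2 = +1.
(a,b)_19: α=0, u≡11; β=1, v≡18 (mod 19); (11|19)=+1, (18|19)=-1; sign (−1)^0·+1^1·-1^0 = +1.
(a,b)_13: α=2, u≡12; β=3, v≡4 (mod 13); (12|13)=+1, (4|13)=+1; sign (−1)^0·+1^3·+1^2 = +1.
(a,b)_5: α=-2, u≡2; β=-1, v≡2 (mod 5); (2|5)=-1, (2|5)=-1; sign (−1)^0·-1^-1·-1^-2 = -1.
(a,b)_2: α=-2, β=-4; u≡1, v≡7 (mod 8); ε(u)ε(v)=0·1, αω(v)=-2·0, βω(u)=-4·0; sum ≡ 0  ⇒  +1.
(17, 1616615 / ℚ) ramifies at {5, 7, 11, 17}: a division algebra.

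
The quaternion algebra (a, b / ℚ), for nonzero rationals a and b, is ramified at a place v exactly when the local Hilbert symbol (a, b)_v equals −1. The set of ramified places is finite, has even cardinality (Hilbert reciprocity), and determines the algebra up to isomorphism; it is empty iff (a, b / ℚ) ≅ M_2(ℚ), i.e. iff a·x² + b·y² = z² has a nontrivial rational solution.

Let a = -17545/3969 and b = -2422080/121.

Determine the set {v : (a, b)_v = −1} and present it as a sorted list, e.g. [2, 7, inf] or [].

[2, inf]

Mod squares: a ≡ -145, b ≡ -5. Check v ∈ {∞, 2, 3, 5, 7, 11, 29}.
v=3: a=3^-4·(≡2), b=3^2·(≡1) mod 3; (2|3)=-1, (1|3)=+1; (−1)^{-4·2·1}·(-1)^2·(+1)^-4 = +1.
v=29: a=29^1·(≡28), b=29^2·(≡4) mod 29; (28|29)=+1, (4|29)=+1; (−1)^{1·2·14}·(+1)^2·(+1)^1 = +1.
v=7: a=7^-2·(≡1), b=7^0·(≡2) mod 7; (1|7)=+1, (2|7)=+1; (−1)^{-2·0·3}·(+1)^0·(+1)^-2 = +1.
v=2: v_2(a)=0, v_2(b)=6; units ≡ 7, 3 (mod 8); ε·ε+αω+βω = 1·1+0·1+6·0 ≡ 1  ⇒  (a,b)_2 = -1.
v=∞: -145 < 0 and -5 < 0  ⇒  (a,b)_∞ = -1.
v=11: a=11^2·(≡1), b=11^-2·(≡10) mod 11; (1|11)=+1, (10|11)=-1; (−1)^{2·-2·5}·(+1)^-2·(-1)^2 = +1.
v=5: a=5^1·(≡4), b=5^1·(≡4) mod 5; (4|5)=+1, (4|5)=+1; (−1)^{1·1·2}·(+1)^1·(+1)^1 = +1.
Ram(-145, -5) = {2, ∞}; no ℚ_2-point on the conic.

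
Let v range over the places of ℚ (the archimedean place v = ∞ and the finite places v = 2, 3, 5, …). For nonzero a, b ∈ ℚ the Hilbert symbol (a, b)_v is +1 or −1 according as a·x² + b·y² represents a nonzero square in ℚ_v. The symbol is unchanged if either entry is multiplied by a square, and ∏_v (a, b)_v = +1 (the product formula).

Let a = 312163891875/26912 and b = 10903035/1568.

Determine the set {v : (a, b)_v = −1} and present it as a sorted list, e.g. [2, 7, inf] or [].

[2, 3, 11, 17]

(a, b) ≡ (6, 129030) mod (ℚ^×)²; places V = {2, 3, 5, 7, 11, 13, 17, 23, 29, ∞}.
(a,b)_11: α=2, u≡6; β=1, v≡5 (mod 11); (6|11)=-1, (5|11)=+1; sign (−1)^0·-1^1·+1^2 = -1.
(a,b)_3: α=3, u≡2; β=1, v≡2 (mod 3); (2|3)=-1, (2|3)=-1; sign (−1)^1·-1^1·-1^3 = -1.
(a,b)_17: α=2, u≡10; β=1, v≡16 (mod 17); (10|17)=-1, (16|17)=+1; sign (−1)^0·-1^1·+1^2 = -1.
(a,b)_29: α=-2, u≡6; β=0, v≡25 (mod 29); (6|29)=+1, (25|29)=+1; sign (−1)^0·+1^0·+1^-2 = +1.
(a,b)_7: α=0, u≡6; β=-2, v≡6 (mod 7); (6|7)=-1, (6|7)=-1; sign (−1)^0·-1^-2·-1^0 = +1.
(a,b)_5: α=4, u≡1; β=1, v≡4 (mod 5); (1|5)=+1, (4|5)=+1; sign (−1)^0·+1^1·+1^4 = +1.
(a,b)_13: α=0, u≡2; β=2, v≡6 (mod 13); (2|13)=-1, (6|13)=-1; sign (−1)^0·-1^2·-1^0 = +1.
(a,b)_23: α=2, u≡3; β=1, v≡21 (mod 23); (3|23)=+1, (21|23)=-1; sign (−1)^0·+1^1·-1^2 = +1.
(a,b)_∞: sgn(6)=+, sgn(129030)=+, so +1.
(a,b)_2: α=-5, β=-5; u≡3, v≡3 (mod 8); ε(u)ε(v)=1·1, αω(v)=-5·1, βω(u)=-5·1; sum ≡ 1  ⇒  -1.
|Ram(6, 129030)| = 4, even; anisotropic at {2, 3, 11, 17}.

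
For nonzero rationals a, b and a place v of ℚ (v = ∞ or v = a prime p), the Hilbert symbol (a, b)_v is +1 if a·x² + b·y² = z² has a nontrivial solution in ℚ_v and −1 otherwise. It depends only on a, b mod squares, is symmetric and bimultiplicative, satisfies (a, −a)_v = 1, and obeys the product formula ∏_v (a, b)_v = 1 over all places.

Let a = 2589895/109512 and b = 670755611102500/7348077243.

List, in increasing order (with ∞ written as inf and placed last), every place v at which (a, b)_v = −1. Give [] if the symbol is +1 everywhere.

[3, 5]

(a, b) ≡ (110, 3) mod (ℚ^×)²; places V = {2, 3, 5, 7, 11, 13, 31, 47, ∞}.
(a,b)_∞: sgn(110)=+, sgn(3)=+, so +1.
(a,b)_47: α=0, u≡27; β=-2, v≡6 (mod 47); (27|47)=+1, (6|47)=+1; sign (−1)^0·+1^-2·+1^0 = +1.
(a,b)_5: α=1, u≡2; β=4, v≡3 (mod 5); (2|5)=-1, (3|5)=-1; sign (−1)^0·-1^4·-1^1 = -1.
(a,b)_3: α=-4, u≡2; β=-9, v≡1 (mod 3); (2|3)=-1, (1|3)=+1; sign (−1)^0·-1^-9·+1^-4 = -1.
(a,b)_31: α=2, u≡3; β=4, v≡27 (mod 31); (3|31)=-1, (27|31)=-1; sign (−1)^0·-1^4·-1^2 = +1.
(a,b)_11: α=1, u≡8; β=2, v≡1 (mod 11); (8|11)=-1, (1|11)=+1; sign (−1)^0·-1^2·+1^1 = +1.
(a,b)_2: α=-3, β=2; u≡7, v≡3 (mod 8); ε(u)ε(v)=1·1, αω(v)=-3·1, βω(u)=2·0; sum ≡ 0  ⇒  +1.
(a,b)_13: α=-2, u≡2; β=-2, v≡12 (mod 13); (2|13)=-1, (12|13)=+1; sign (−1)^0·-1^-2·+1^-2 = +1.
(a,b)_7: α=2, u≡3; β=4, v≡5 (mod 7); (3|7)=-1, (5|7)=-1; sign (−1)^0·-1^4·-1^2 = +1.
|Ram(110, 3)| = 2, even; anisotropic at {3, 5}.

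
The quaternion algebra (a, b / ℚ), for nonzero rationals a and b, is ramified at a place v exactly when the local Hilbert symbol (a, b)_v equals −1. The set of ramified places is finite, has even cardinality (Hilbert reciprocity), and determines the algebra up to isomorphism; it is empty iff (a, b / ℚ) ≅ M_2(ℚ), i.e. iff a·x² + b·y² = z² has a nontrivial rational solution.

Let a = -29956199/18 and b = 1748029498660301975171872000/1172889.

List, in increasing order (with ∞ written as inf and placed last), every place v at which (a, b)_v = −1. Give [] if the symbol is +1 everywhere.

Mod squares: a ≡ -1222702, b ≡ 8872045. Check v ∈ {∞, 2, 3, 5, 7, 13, 17, 19, 31, 37, 41}.
v=17: a=17^0·(≡11), b=17^1·(≡4) mod 17; (11|17)=-1, (4|17)=+1; (−1)^{0·1·8}·(-1)^1·(+1)^0 = -1.
v=5: a=5^0·(≡2), b=5^3·(≡4) mod 5; (2|5)=-1, (4|5)=+1; (−1)^{0·3·2}·(-1)^3·(+1)^0 = -1.
v=37: a=37^1·(≡23), b=37^3·(≡33) mod 37; (23|37)=-1, (33|37)=+1; (−1)^{1·3·18}·(-1)^3·(+1)^1 = -1.
v=13: a=13^1·(≡1), b=13^3·(≡10) mod 13; (1|13)=+1, (10|13)=+1; (−1)^{1·3·6}·(+1)^3·(+1)^1 = +1.
v=2: v_2(a)=-1, v_2(b)=8; units ≡ 1, 5 (mod 8); ε·ε+αω+βω = 0·0+-1·1+8·0 ≡ 1  ⇒  (a,b)_2 = -1.
v=41: a=41^1·(≡24), b=41^4·(≡13) mod 41; (24|41)=-1, (13|41)=-1; (−1)^{1·4·20}·(-1)^4·(-1)^1 = -1.
v=3: a=3^-2·(≡2), b=3^-2·(≡1) mod 3; (2|3)=-1, (1|3)=+1; (−1)^{-2·-2·1}·(-1)^-2·(+1)^-2 = +1.
v=19: a=19^0·(≡1), b=19^-4·(≡10) mod 19; (1|19)=+1, (10|19)=-1; (−1)^{0·-4·9}·(+1)^-4·(-1)^0 = +1.
v=31: a=31^1·(≡26), b=31^3·(≡29) mod 31; (26|31)=-1, (29|31)=-1; (−1)^{1·3·15}·(-1)^3·(-1)^1 = -1.
v=∞: -1222702 < 0 and 8872045 > 0  ⇒  (a,b)_∞ = +1.
v=7: a=7^2·(≡2), b=7^3·(≡4) mod 7; (2|7)=+1, (4|7)=+1; (−1)^{2·3·3}·(+1)^3·(+1)^2 = +1.
(-1222702, 8872045 / ℚ) ramifies at {2, 5, 17, 31, 37, 41}: a division algebra.

[2, 5, 17, 31, 37, 41]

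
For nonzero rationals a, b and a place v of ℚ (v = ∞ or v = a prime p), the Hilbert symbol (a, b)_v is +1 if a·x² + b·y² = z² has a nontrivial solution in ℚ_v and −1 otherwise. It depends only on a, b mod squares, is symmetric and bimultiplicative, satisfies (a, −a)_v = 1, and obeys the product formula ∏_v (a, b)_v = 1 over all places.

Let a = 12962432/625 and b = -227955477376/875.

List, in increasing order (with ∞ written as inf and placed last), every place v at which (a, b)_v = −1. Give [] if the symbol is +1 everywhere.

Mod squares: a ≡ 202538, b ≡ -345327290. Check v ∈ {∞, 2, 5, 7, 11, 17, 19, 23, 31, 37}.
v=5: a=5^-4·(≡2), b=5^-3·(≡2) mod 5; (2|5)=-1, (2|5)=-1; (−1)^{-4·-3·2}·(-1)^-3·(-1)^-4 = -1.
v=31: a=31^0·(≡6), b=31^1·(≡26) mod 31; (6|31)=-1, (26|31)=-1; (−1)^{0·1·15}·(-1)^1·(-1)^0 = -1.
v=17: a=17^1·(≡14), b=17^1·(≡4) mod 17; (14|17)=-1, (4|17)=+1; (−1)^{1·1·8}·(-1)^1·(+1)^1 = -1.
v=∞: 202538 > 0 and -345327290 < 0  ⇒  (a,b)_∞ = +1.
v=37: a=37^1·(≡32), b=37^1·(≡35) mod 37; (32|37)=-1, (35|37)=-1; (−1)^{1·1·18}·(-1)^1·(-1)^1 = +1.
v=11: a=11^0·(≡6), b=11^1·(≡9) mod 11; (6|11)=-1, (9|11)=+1; (−1)^{0·1·5}·(-1)^1·(+1)^0 = -1.
v=23: a=23^1·(≡21), b=23^1·(≡9) mod 23; (21|23)=-1, (9|23)=+1; (−1)^{1·1·11}·(-1)^1·(+1)^1 = +1.
v=2: v_2(a)=7, v_2(b)=7; units ≡ 5, 3 (mod 8); ε·ε+αω+βω = 0·1+7·1+7·1 ≡ 0  ⇒  (a,b)_2 = +1.
v=19: a=19^0·(≡7), b=19^2·(≡17) mod 19; (7|19)=+1, (17|19)=+1; (−1)^{0·2·9}·(+1)^2·(+1)^0 = +1.
v=7: a=7^1·(≡5), b=7^-1·(≡4) mod 7; (5|7)=-1, (4|7)=+1; (−1)^{1·-1·3}·(-1)^-1·(+1)^1 = +1.
|Ram(202538, -345327290)| = 4, even; anisotropic at {5, 11, 17, 31}.

[5, 11, 17, 31]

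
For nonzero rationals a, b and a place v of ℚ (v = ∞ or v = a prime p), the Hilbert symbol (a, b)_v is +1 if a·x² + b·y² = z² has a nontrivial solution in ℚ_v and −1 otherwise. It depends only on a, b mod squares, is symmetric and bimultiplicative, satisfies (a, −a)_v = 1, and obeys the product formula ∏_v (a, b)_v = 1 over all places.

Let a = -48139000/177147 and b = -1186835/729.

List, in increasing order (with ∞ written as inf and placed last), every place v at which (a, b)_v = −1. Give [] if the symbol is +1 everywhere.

Mod squares: a ≡ -2730, b ≡ -1235. Check v ∈ {∞, 2, 3, 5, 7, 13, 19, 23, 31}.
v=31: a=31^0·(≡12), b=31^2·(≡10) mod 31; (12|31)=-1, (10|31)=+1; (−1)^{0·2·15}·(-1)^2·(+1)^0 = +1.
v=3: a=3^-11·(≡2), b=3^-6·(≡1) mod 3; (2|3)=-1, (1|3)=+1; (−1)^{-11·-6·1}·(-1)^-6·(+1)^-11 = +1.
v=7: a=7^1·(≡2), b=7^0·(≡1) mod 7; (2|7)=+1, (1|7)=+1; (−1)^{1·0·3}·(+1)^0·(+1)^1 = +1.
v=23: a=23^2·(≡11), b=23^0·(≡5) mod 23; (11|23)=-1, (5|23)=-1; (−1)^{2·0·11}·(-1)^0·(-1)^2 = +1.
v=13: a=13^1·(≡7), b=13^1·(≡4) mod 13; (7|13)=-1, (4|13)=+1; (−1)^{1·1·6}·(-1)^1·(+1)^1 = -1.
v=∞: -2730 < 0 and -1235 < 0  ⇒  (a,b)_∞ = -1.
v=5: a=5^3·(≡4), b=5^1·(≡2) mod 5; (4|5)=+1, (2|5)=-1; (−1)^{3·1·2}·(+1)^1·(-1)^3 = -1.
v=19: a=19^0·(≡16), b=19^1·(≡1) mod 19; (16|19)=+1, (1|19)=+1; (−1)^{0·1·9}·(+1)^1·(+1)^0 = +1.
v=2: v_2(a)=3, v_2(b)=0; units ≡ 3, 5 (mod 8); ε·ε+αω+βω = 1·0+3·1+0·1 ≡ 1  ⇒  (a,b)_2 = -1.
(-2730, -1235 / ℚ) ramifies at {2, 5, 13, ∞}: a division algebra.

[2, 5, 13, inf]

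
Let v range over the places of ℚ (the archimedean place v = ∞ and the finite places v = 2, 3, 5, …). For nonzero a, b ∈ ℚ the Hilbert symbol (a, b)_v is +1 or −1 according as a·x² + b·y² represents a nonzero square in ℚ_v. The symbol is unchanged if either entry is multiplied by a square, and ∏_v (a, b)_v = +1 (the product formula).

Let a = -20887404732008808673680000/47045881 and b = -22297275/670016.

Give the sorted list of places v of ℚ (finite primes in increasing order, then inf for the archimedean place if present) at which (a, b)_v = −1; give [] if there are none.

Mod squares: a ≡ -58058, b ≡ -2639. Check v ∈ {∞, 2, 3, 5, 7, 11, 13, 19, 29}.
v=2: v_2(a)=7, v_2(b)=-6; units ≡ 3, 1 (mod 8); ε·ε+αω+βω = 1·0+7·0+-6·1 ≡ 0  ⇒  (a,b)_2 = +1.
v=13: a=13^3·(≡6), b=13^1·(≡5) mod 13; (6|13)=-1, (5|13)=-1; (−1)^{3·1·6}·(-1)^1·(-1)^3 = +1.
v=∞: -58058 < 0 and -2639 < 0  ⇒  (a,b)_∞ = -1.
v=3: a=3^6·(≡1), b=3^4·(≡1) mod 3; (1|3)=+1, (1|3)=+1; (−1)^{6·4·1}·(+1)^4·(+1)^6 = +1.
v=11: a=11^7·(≡8), b=11^2·(≡5) mod 11; (8|11)=-1, (5|11)=+1; (−1)^{7·2·5}·(-1)^2·(+1)^7 = +1.
v=5: a=5^4·(≡2), b=5^2·(≡4) mod 5; (2|5)=-1, (4|5)=+1; (−1)^{4·2·2}·(-1)^2·(+1)^4 = +1.
v=29: a=29^3·(≡28), b=29^-1·(≡5) mod 29; (28|29)=+1, (5|29)=+1; (−1)^{3·-1·14}·(+1)^-1·(+1)^3 = +1.
v=7: a=7^3·(≡2), b=7^1·(≡1) mod 7; (2|7)=+1, (1|7)=+1; (−1)^{3·1·3}·(+1)^1·(+1)^3 = -1.
v=19: a=19^-6·(≡4), b=19^-2·(≡12) mod 19; (4|19)=+1, (12|19)=-1; (−1)^{-6·-2·9}·(+1)^-2·(-1)^-6 = +1.
|Ram(-58058, -2639)| = 2, even; anisotropic at {7, ∞}.

[7, inf]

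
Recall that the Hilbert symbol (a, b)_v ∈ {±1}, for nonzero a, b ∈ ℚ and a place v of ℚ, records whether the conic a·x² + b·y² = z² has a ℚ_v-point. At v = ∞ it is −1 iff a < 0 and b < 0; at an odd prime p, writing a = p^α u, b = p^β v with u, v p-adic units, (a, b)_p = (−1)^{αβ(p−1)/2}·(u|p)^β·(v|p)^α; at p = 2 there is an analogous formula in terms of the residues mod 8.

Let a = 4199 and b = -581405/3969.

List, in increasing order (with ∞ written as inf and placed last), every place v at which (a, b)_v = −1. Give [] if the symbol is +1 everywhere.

[2, 13, 17, 19]

(a, b) ≡ (4199, -5) mod (ℚ^×)²; places V = {2, 3, 5, 7, 11, 13, 17, 19, 31, ∞}.
(a,b)_11: α=0, u≡8; β=2, v≡10 (mod 11); (8|11)=-1, (10|11)=-1; sign (−1)^0·-1^2·-1^0 = +1.
(a,b)_31: α=0, u≡14; β=2, v≡15 (mod 31); (14|31)=+1, (15|31)=-1; sign (−1)^0·+1^2·-1^0 = +1.
(a,b)_2: α=0, β=0; u≡7, v≡3 (mod 8); ε(u)ε(v)=1·1, αω(v)=0·1, βω(u)=0·0; sum ≡ 1  ⇒  -1.
(a,b)_3: α=0, u≡2; β=-4, v≡1 (mod 3); (2|3)=-1, (1|3)=+1; sign (−1)^0·-1^-4·+1^0 = +1.
(a,b)_19: α=1, u≡12; β=0, v≡12 (mod 19); (12|19)=-1, (12|19)=-1; sign (−1)^0·-1^0·-1^1 = -1.
(a,b)_17: α=1, u≡9; β=0, v≡10 (mod 17); (9|17)=+1, (10|17)=-1; sign (−1)^0·+1^0·-1^1 = -1.
(a,b)_∞: sgn(4199)=+, sgn(-5)=−, so +1.
(a,b)_5: α=0, u≡4; β=1, v≡1 (mod 5); (4|5)=+1, (1|5)=+1; sign (−1)^0·+1^1·+1^0 = +1.
(a,b)_7: α=0, u≡6; β=-2, v≡2 (mod 7); (6|7)=-1, (2|7)=+1; sign (−1)^0·-1^-2·+1^0 = +1.
(a,b)_13: α=1, u≡11; β=0, v≡5 (mod 13); (11|13)=-1, (5|13)=-1; sign (−1)^0·-1^0·-1^1 = -1.
|Ram(4199, -5)| = 4, even; anisotropic at {2, 13, 17, 19}.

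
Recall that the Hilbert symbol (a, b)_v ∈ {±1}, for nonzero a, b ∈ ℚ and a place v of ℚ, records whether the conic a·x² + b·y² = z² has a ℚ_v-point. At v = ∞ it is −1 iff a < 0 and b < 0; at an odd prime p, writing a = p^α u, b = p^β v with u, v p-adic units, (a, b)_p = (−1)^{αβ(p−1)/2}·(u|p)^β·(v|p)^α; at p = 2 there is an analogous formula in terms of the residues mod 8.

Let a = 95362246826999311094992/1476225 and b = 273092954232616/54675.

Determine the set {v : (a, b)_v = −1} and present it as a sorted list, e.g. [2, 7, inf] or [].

Mod squares: a ≡ 195517, b ≡ 5358. Check v ∈ {∞, 2, 3, 5, 7, 17, 19, 31, 47, 53}.
v=7: a=7^3·(≡2), b=7^2·(≡5) mod 7; (2|7)=+1, (5|7)=-1; (−1)^{3·2·3}·(+1)^2·(-1)^3 = -1.
v=31: a=31^3·(≡8), b=31^2·(≡12) mod 31; (8|31)=+1, (12|31)=-1; (−1)^{3·2·15}·(+1)^2·(-1)^3 = -1.
v=17: a=17^3·(≡2), b=17^2·(≡6) mod 17; (2|17)=+1, (6|17)=-1; (−1)^{3·2·8}·(+1)^2·(-1)^3 = -1.
v=3: a=3^-10·(≡1), b=3^-7·(≡1) mod 3; (1|3)=+1, (1|3)=+1; (−1)^{-10·-7·1}·(+1)^-7·(+1)^-10 = +1.
v=47: a=47^2·(≡44), b=47^1·(≡44) mod 47; (44|47)=-1, (44|47)=-1; (−1)^{2·1·23}·(-1)^1·(-1)^2 = -1.
v=2: v_2(a)=4, v_2(b)=3; units ≡ 5, 7 (mod 8); ε·ε+αω+βω = 0·1+4·0+3·1 ≡ 1  ⇒  (a,b)_2 = -1.
v=19: a=19^2·(≡4), b=19^1·(≡9) mod 19; (4|19)=+1, (9|19)=+1; (−1)^{2·1·9}·(+1)^1·(+1)^2 = +1.
v=53: a=53^3·(≡48), b=53^2·(≡19) mod 53; (48|53)=-1, (19|53)=-1; (−1)^{3·2·26}·(-1)^2·(-1)^3 = -1.
v=∞: 195517 > 0 and 5358 > 0  ⇒  (a,b)_∞ = +1.
v=5: a=5^-2·(≡3), b=5^-2·(≡3) mod 5; (3|5)=-1, (3|5)=-1; (−1)^{-2·-2·2}·(-1)^-2·(-1)^-2 = +1.
Ram(195517, 5358) = {2, 7, 17, 31, 47, 53}; no ℚ_2-point on the conic.

[2, 7, 17, 31, 47, 53]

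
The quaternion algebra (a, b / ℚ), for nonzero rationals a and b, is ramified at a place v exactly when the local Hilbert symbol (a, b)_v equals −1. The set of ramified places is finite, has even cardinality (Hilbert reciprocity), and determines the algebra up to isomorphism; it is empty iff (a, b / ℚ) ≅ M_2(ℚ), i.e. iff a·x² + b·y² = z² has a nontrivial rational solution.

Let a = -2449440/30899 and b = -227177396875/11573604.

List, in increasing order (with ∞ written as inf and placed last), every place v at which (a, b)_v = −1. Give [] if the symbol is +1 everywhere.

(a, b) ≡ (-2310, -715) mod (ℚ^×)²; places V = {2, 3, 5, 7, 11, 13, 23, 31, 53, ∞}.
(a,b)_∞: sgn(-2310)=−, sgn(-715)=−, so -1.
(a,b)_3: α=7, u≡1; β=-10, v≡2 (mod 3); (1|3)=+1, (2|3)=-1; sign (−1)^0·+1^-10·-1^7 = -1.
(a,b)_53: α=-2, u≡20; β=0, v≡51 (mod 53); (20|53)=-1, (51|53)=-1; sign (−1)^0·-1^0·-1^-2 = +1.
(a,b)_13: α=0, u≡3; β=1, v≡9 (mod 13); (3|13)=+1, (9|13)=+1; sign (−1)^0·+1^1·+1^0 = +1.
(a,b)_7: α=1, u≡3; β=-2, v≡6 (mod 7); (3|7)=-1, (6|7)=-1; sign (−1)^0·-1^-2·-1^1 = -1.
(a,b)_5: α=1, u≡3; β=5, v≡2 (mod 5); (3|5)=-1, (2|5)=-1; sign (−1)^0·-1^5·-1^1 = +1.
(a,b)_11: α=-1, u≡10; β=1, v≡4 (mod 11); (10|11)=-1, (4|11)=+1; sign (−1)^1·-1^1·+1^-1 = +1.
(a,b)_31: α=0, u≡24; β=2, v≡21 (mod 31); (24|31)=-1, (21|31)=-1; sign (−1)^0·-1^2·-1^0 = +1.
(a,b)_23: α=0, u≡6; β=2, v≡10 (mod 23); (6|23)=+1, (10|23)=-1; sign (−1)^0·+1^2·-1^0 = +1.
(a,b)_2: α=5, β=-2; u≡5, v≡5 (mod 8); ε(u)ε(v)=0·0, αω(v)=5·1, βω(u)=-2·1; sum ≡ 1  ⇒  -1.
(-2310, -715 / ℚ) ramifies at {2, 3, 7, ∞}: a division algebra.

[2, 3, 7, inf]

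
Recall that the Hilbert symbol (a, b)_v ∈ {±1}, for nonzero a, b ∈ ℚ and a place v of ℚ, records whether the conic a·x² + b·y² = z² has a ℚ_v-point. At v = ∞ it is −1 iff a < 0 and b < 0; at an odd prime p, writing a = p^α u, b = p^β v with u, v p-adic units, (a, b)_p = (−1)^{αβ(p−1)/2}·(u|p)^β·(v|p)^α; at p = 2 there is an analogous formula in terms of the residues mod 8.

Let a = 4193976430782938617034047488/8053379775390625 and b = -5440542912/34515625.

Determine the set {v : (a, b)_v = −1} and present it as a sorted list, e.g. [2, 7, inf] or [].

[2, 23, 29, 41]

(a, b) ≡ (45182, -667) mod (ℚ^×)²; places V = {2, 3, 5, 7, 13, 17, 19, 23, 29, 41, 47, ∞}.
(a,b)_2: α=19, β=6; u≡7, v≡5 (mod 8); ε(u)ε(v)=1·0, αω(v)=19·1, βω(u)=6·0; sum ≡ 1  ⇒  -1.
(a,b)_47: α=-4, u≡30; β=-2, v≡22 (mod 47); (30|47)=-1, (22|47)=-1; sign (−1)^0·-1^-2·-1^-4 = +1.
(a,b)_∞: sgn(45182)=+, sgn(-667)=−, so +1.
(a,b)_19: α=1, u≡3; β=0, v≡5 (mod 19); (3|19)=-1, (5|19)=+1; sign (−1)^0·-1^0·+1^1 = +1.
(a,b)_5: α=-10, u≡2; β=-6, v≡2 (mod 5); (2|5)=-1, (2|5)=-1; sign (−1)^0·-1^-6·-1^-10 = +1.
(a,b)_17: α=4, u≡13; β=2, v≡8 (mod 17); (13|17)=+1, (8|17)=+1; sign (−1)^0·+1^2·+1^4 = +1.
(a,b)_13: α=-2, u≡5; β=0, v≡1 (mod 13); (5|13)=-1, (1|13)=+1; sign (−1)^0·-1^0·+1^-2 = +1.
(a,b)_3: α=4, u≡2; β=2, v≡2 (mod 3); (2|3)=-1, (2|3)=-1; sign (−1)^0·-1^2·-1^4 = +1.
(a,b)_29: α=3, u≡12; β=1, v≡13 (mod 29); (12|29)=-1, (13|29)=+1; sign (−1)^0·-1^1·+1^3 = -1.
(a,b)_23: α=2, u≡5; β=1, v≡11 (mod 23); (5|23)=-1, (11|23)=-1; sign (−1)^0·-1^1·-1^2 = -1.
(a,b)_41: α=1, u≡18; β=0, v≡34 (mod 41); (18|41)=+1, (34|41)=-1; sign (−1)^0·+1^0·-1^1 = -1.
(a,b)_7: α=6, u≡1; β=2, v≡5 (mod 7); (1|7)=+1, (5|7)=-1; sign (−1)^0·+1^2·-1^6 = +1.
Ram(45182, -667) = {2, 23, 29, 41}; no ℚ_2-point on the conic.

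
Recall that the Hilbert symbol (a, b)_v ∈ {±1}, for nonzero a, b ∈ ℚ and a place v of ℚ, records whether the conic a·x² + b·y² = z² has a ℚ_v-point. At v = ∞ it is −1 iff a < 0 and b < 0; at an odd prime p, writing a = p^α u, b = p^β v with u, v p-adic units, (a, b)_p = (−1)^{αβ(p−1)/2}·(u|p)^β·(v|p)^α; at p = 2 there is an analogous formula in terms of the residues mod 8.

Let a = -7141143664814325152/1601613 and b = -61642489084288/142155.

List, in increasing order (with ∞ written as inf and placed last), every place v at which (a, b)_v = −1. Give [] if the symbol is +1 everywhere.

[2, 17, 19, 23, 29, inf]

Mod squares: a ≡ -193154, b ≡ -4422210. Check v ∈ {∞, 2, 3, 5, 7, 13, 17, 19, 23, 29}.
v=∞: -193154 < 0 and -4422210 < 0  ⇒  (a,b)_∞ = -1.
v=17: a=17^1·(≡7), b=17^1·(≡13) mod 17; (7|17)=-1, (13|17)=+1; (−1)^{1·1·8}·(-1)^1·(+1)^1 = -1.
v=7: a=7^6·(≡4), b=7^6·(≡6) mod 7; (4|7)=+1, (6|7)=-1; (−1)^{6·6·3}·(+1)^6·(-1)^6 = +1.
v=23: a=23^1·(≡22), b=23^1·(≡5) mod 23; (22|23)=-1, (5|23)=-1; (−1)^{1·1·11}·(-1)^1·(-1)^1 = -1.
v=13: a=13^-3·(≡1), b=13^-1·(≡9) mod 13; (1|13)=+1, (9|13)=+1; (−1)^{-3·-1·6}·(+1)^-1·(+1)^-3 = +1.
v=19: a=19^3·(≡2), b=19^2·(≡13) mod 19; (2|19)=-1, (13|19)=-1; (−1)^{3·2·9}·(-1)^2·(-1)^3 = -1.
v=5: a=5^0·(≡1), b=5^-1·(≡2) mod 5; (1|5)=+1, (2|5)=-1; (−1)^{0·-1·2}·(+1)^-1·(-1)^0 = +1.
v=2: v_2(a)=5, v_2(b)=7; units ≡ 7, 7 (mod 8); ε·ε+αω+βω = 1·1+5·0+7·0 ≡ 1  ⇒  (a,b)_2 = -1.
v=29: a=29^4·(≡26), b=29^1·(≡17) mod 29; (26|29)=-1, (17|29)=-1; (−1)^{4·1·14}·(-1)^1·(-1)^4 = -1.
v=3: a=3^-6·(≡1), b=3^-7·(≡1) mod 3; (1|3)=+1, (1|3)=+1; (−1)^{-6·-7·1}·(+1)^-7·(+1)^-6 = +1.
|Ram(-193154, -4422210)| = 6, even; anisotropic at {2, 17, 19, 23, 29, ∞}.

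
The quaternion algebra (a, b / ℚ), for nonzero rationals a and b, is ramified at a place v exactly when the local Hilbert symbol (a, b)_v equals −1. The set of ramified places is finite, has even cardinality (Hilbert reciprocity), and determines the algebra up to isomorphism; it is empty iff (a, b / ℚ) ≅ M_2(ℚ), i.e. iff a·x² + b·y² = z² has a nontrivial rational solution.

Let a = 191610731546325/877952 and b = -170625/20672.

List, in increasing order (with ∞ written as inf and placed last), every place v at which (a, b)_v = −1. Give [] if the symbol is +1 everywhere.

Mod squares: a ≡ 13566, b ≡ -88179. Check v ∈ {∞, 2, 3, 5, 7, 13, 17, 19}.
v=19: a=19^-3·(≡6), b=19^-1·(≡18) mod 19; (6|19)=+1, (18|19)=-1; (−1)^{-3·-1·9}·(+1)^-1·(-1)^-3 = +1.
v=2: v_2(a)=-7, v_2(b)=-6; units ≡ 7, 5 (mod 8); ε·ε+αω+βω = 1·0+-7·1+-6·0 ≡ 1  ⇒  (a,b)_2 = -1.
v=3: a=3^3·(≡1), b=3^1·(≡1) mod 3; (1|3)=+1, (1|3)=+1; (−1)^{3·1·1}·(+1)^1·(+1)^3 = -1.
v=7: a=7^1·(≡3), b=7^1·(≡6) mod 7; (3|7)=-1, (6|7)=-1; (−1)^{1·1·3}·(-1)^1·(-1)^1 = -1.
v=13: a=13^4·(≡6), b=13^1·(≡9) mod 13; (6|13)=-1, (9|13)=+1; (−1)^{4·1·6}·(-1)^1·(+1)^4 = -1.
v=17: a=17^5·(≡4), b=17^-1·(≡8) mod 17; (4|17)=+1, (8|17)=+1; (−1)^{5·-1·8}·(+1)^-1·(+1)^5 = +1.
v=∞: 13566 > 0 and -88179 < 0  ⇒  (a,b)_∞ = +1.
v=5: a=5^2·(≡4), b=5^4·(≡1) mod 5; (4|5)=+1, (1|5)=+1; (−1)^{2·4·2}·(+1)^4·(+1)^2 = +1.
(13566, -88179 / ℚ) ramifies at {2, 3, 7, 13}: a division algebra.

[2, 3, 7, 13]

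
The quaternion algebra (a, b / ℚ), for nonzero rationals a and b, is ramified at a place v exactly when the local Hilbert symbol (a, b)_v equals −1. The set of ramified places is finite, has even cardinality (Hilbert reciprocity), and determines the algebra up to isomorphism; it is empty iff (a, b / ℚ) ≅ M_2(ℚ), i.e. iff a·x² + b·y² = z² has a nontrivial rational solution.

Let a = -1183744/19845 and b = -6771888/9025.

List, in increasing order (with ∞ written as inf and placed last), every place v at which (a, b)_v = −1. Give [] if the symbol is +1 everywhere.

Mod squares: a ≡ -5, b ≡ -47027. Check v ∈ {∞, 2, 3, 5, 7, 17, 19, 31, 37, 41}.
v=19: a=19^0·(≡12), b=19^-2·(≡9) mod 19; (12|19)=-1, (9|19)=+1; (−1)^{0·-2·9}·(-1)^-2·(+1)^0 = +1.
v=2: v_2(a)=12, v_2(b)=4; units ≡ 3, 5 (mod 8); ε·ε+αω+βω = 1·0+12·1+4·1 ≡ 0  ⇒  (a,b)_2 = +1.
v=17: a=17^2·(≡3), b=17^0·(≡3) mod 17; (3|17)=-1, (3|17)=-1; (−1)^{2·0·8}·(-1)^0·(-1)^2 = +1.
v=37: a=37^0·(≡14), b=37^1·(≡32) mod 37; (14|37)=-1, (32|37)=-1; (−1)^{0·1·18}·(-1)^1·(-1)^0 = -1.
v=5: a=5^-1·(≡4), b=5^-2·(≡2) mod 5; (4|5)=+1, (2|5)=-1; (−1)^{-1·-2·2}·(+1)^-2·(-1)^-1 = -1.
v=7: a=7^-2·(≡2), b=7^0·(≡5) mod 7; (2|7)=+1, (5|7)=-1; (−1)^{-2·0·3}·(+1)^0·(-1)^-2 = +1.
v=∞: -5 < 0 and -47027 < 0  ⇒  (a,b)_∞ = -1.
v=3: a=3^-4·(≡1), b=3^2·(≡1) mod 3; (1|3)=+1, (1|3)=+1; (−1)^{-4·2·1}·(+1)^2·(+1)^-4 = +1.
v=41: a=41^0·(≡8), b=41^1·(≡37) mod 41; (8|41)=+1, (37|41)=+1; (−1)^{0·1·20}·(+1)^1·(+1)^0 = +1.
v=31: a=31^0·(≡23), b=31^1·(≡10) mod 31; (23|31)=-1, (10|31)=+1; (−1)^{0·1·15}·(-1)^1·(+1)^0 = -1.
Ram(-5, -47027) = {5, 31, 37, ∞}; no ℚ_5-point on the conic.

[5, 31, 37, inf]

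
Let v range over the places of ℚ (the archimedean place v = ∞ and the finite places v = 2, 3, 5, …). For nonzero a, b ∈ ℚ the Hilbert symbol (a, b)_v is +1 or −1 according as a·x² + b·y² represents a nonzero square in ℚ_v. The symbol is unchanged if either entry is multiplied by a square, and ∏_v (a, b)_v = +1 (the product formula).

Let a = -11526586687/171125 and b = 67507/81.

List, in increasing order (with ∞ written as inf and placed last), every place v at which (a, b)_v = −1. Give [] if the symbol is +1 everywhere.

Mod squares: a ≡ -35, b ≡ 187. Check v ∈ {∞, 2, 3, 5, 7, 11, 17, 19, 31, 37}.
v=∞: -35 < 0 and 187 > 0  ⇒  (a,b)_∞ = +1.
v=19: a=19^0·(≡10), b=19^2·(≡7) mod 19; (10|19)=-1, (7|19)=+1; (−1)^{0·2·9}·(-1)^2·(+1)^0 = +1.
v=3: a=3^0·(≡1), b=3^-4·(≡1) mod 3; (1|3)=+1, (1|3)=+1; (−1)^{0·-4·1}·(+1)^-4·(+1)^0 = +1.
v=2: v_2(a)=0, v_2(b)=0; units ≡ 5, 3 (mod 8); ε·ε+αω+βω = 0·1+0·1+0·1 ≡ 0  ⇒  (a,b)_2 = +1.
v=7: a=7^3·(≡2), b=7^0·(≡5) mod 7; (2|7)=+1, (5|7)=-1; (−1)^{3·0·3}·(+1)^0·(-1)^3 = -1.
v=37: a=37^-2·(≡24), b=37^0·(≡8) mod 37; (24|37)=-1, (8|37)=-1; (−1)^{-2·0·18}·(-1)^0·(-1)^-2 = +1.
v=11: a=11^2·(≡1), b=11^1·(≡8) mod 11; (1|11)=+1, (8|11)=-1; (−1)^{2·1·5}·(+1)^1·(-1)^2 = +1.
v=5: a=5^-3·(≡2), b=5^0·(≡2) mod 5; (2|5)=-1, (2|5)=-1; (−1)^{-3·0·2}·(-1)^0·(-1)^-3 = -1.
v=17: a=17^2·(≡16), b=17^1·(≡6) mod 17; (16|17)=+1, (6|17)=-1; (−1)^{2·1·8}·(+1)^1·(-1)^2 = +1.
v=31: a=31^2·(≡12), b=31^0·(≡19) mod 31; (12|31)=-1, (19|31)=+1; (−1)^{2·0·15}·(-1)^0·(+1)^2 = +1.
(-35, 187 / ℚ) ramifies at {5, 7}: a division algebra.

[5, 7]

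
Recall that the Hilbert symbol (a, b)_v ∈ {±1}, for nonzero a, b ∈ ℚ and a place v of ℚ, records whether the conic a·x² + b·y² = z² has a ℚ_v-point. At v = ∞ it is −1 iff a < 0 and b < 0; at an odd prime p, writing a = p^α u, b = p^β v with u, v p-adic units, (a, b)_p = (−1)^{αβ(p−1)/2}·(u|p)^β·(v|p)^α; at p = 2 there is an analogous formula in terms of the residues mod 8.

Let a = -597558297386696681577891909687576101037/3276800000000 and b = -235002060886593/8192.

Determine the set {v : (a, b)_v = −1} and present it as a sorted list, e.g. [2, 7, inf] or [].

[3, 19, 37, inf]

(a, b) ≡ (-1263994, -542253426) mod (ℚ^×)²; places V = {2, 3, 5, 7, 11, 13, 19, 29, 31, 37, ∞}.
(a,b)_37: α=3, u≡25; β=1, v≡13 (mod 37); (25|37)=+1, (13|37)=-1; sign (−1)^0·+1^1·-1^3 = -1.
(a,b)_13: α=0, u≡10; β=1, v≡7 (mod 13); (10|13)=+1, (7|13)=-1; sign (−1)^0·+1^1·-1^0 = +1.
(a,b)_3: α=12, u≡2; β=1, v≡1 (mod 3); (2|3)=-1, (1|3)=+1; sign (−1)^0·-1^1·+1^12 = -1.
(a,b)_2: α=-23, β=-13; u≡3, v≡7 (mod 8); ε(u)ε(v)=1·1, αω(v)=-23·0, βω(u)=-13·1; sum ≡ 0  ⇒  +1.
(a,b)_29: α=3, u≡24; β=1, v≡25 (mod 29); (24|29)=+1, (25|29)=+1; sign (−1)^0·+1^1·+1^3 = +1.
(a,b)_∞: sgn(-1263994)=−, sgn(-542253426)=−, so -1.
(a,b)_31: α=3, u≡13; β=1, v≡28 (mod 31); (13|31)=-1, (28|31)=+1; sign (−1)^1·-1^1·+1^3 = +1.
(a,b)_19: α=7, u≡13; β=3, v≡2 (mod 19); (13|19)=-1, (2|19)=-1; sign (−1)^1·-1^3·-1^7 = -1.
(a,b)_7: α=10, u≡5; β=4, v≡6 (mod 7); (5|7)=-1, (6|7)=-1; sign (−1)^0·-1^4·-1^10 = +1.
(a,b)_11: α=2, u≡4; β=1, v≡8 (mod 11); (4|11)=+1, (8|11)=-1; sign (−1)^0·+1^1·-1^2 = +1.
(a,b)_5: α=-8, u≡1; β=0, v≡1 (mod 5); (1|5)=+1, (1|5)=+1; sign (−1)^0·+1^0·+1^-8 = +1.
Ram(-1263994, -542253426) = {3, 19, 37, ∞}; no ℚ_3-point on the conic.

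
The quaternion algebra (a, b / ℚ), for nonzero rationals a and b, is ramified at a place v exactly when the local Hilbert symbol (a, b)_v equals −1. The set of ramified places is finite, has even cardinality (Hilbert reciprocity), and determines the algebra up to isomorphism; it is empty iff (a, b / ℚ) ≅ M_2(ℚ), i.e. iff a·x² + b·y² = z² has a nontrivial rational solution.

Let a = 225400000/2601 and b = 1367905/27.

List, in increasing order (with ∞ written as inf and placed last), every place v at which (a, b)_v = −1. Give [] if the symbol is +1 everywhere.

Mod squares: a ≡ 115, b ≡ 33915. Check v ∈ {∞, 2, 3, 5, 7, 11, 17, 19, 23}.
v=11: a=11^0·(≡9), b=11^2·(≡6) mod 11; (9|11)=+1, (6|11)=-1; (−1)^{0·2·5}·(+1)^2·(-1)^0 = +1.
v=∞: 115 > 0 and 33915 > 0  ⇒  (a,b)_∞ = +1.
v=3: a=3^-2·(≡1), b=3^-3·(≡1) mod 3; (1|3)=+1, (1|3)=+1; (−1)^{-2·-3·1}·(+1)^-3·(+1)^-2 = +1.
v=5: a=5^5·(≡3), b=5^1·(≡3) mod 5; (3|5)=-1, (3|5)=-1; (−1)^{5·1·2}·(-1)^1·(-1)^5 = +1.
v=19: a=19^0·(≡1), b=19^1·(≡10) mod 19; (1|19)=+1, (10|19)=-1; (−1)^{0·1·9}·(+1)^1·(-1)^0 = +1.
v=17: a=17^-2·(≡1), b=17^1·(≡14) mod 17; (1|17)=+1, (14|17)=-1; (−1)^{-2·1·8}·(+1)^1·(-1)^-2 = +1.
v=7: a=7^2·(≡5), b=7^1·(≡4) mod 7; (5|7)=-1, (4|7)=+1; (−1)^{2·1·3}·(-1)^1·(+1)^2 = -1.
v=2: v_2(a)=6, v_2(b)=0; units ≡ 3, 3 (mod 8); ε·ε+αω+βω = 1·1+6·1+0·1 ≡ 1  ⇒  (a,b)_2 = -1.
v=23: a=23^1·(≡11), b=23^0·(≡18) mod 23; (11|23)=-1, (18|23)=+1; (−1)^{1·0·11}·(-1)^0·(+1)^1 = +1.
|Ram(115, 33915)| = 2, even; anisotropic at {2, 7}.

[2, 7]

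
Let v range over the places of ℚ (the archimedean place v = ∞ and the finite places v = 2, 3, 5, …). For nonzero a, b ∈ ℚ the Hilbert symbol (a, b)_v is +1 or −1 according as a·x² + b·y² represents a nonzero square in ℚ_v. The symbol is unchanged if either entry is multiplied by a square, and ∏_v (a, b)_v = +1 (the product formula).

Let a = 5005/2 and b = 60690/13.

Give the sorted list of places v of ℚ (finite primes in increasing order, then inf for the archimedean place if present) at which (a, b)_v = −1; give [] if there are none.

[3, 5, 11, 13]

Mod squares: a ≡ 10010, b ≡ 2730. Check v ∈ {∞, 2, 3, 5, 7, 11, 13, 17}.
v=13: a=13^1·(≡4), b=13^-1·(≡6) mod 13; (4|13)=+1, (6|13)=-1; (−1)^{1·-1·6}·(+1)^-1·(-1)^1 = -1.
v=3: a=3^0·(≡2), b=3^1·(≡1) mod 3; (2|3)=-1, (1|3)=+1; (−1)^{0·1·1}·(-1)^1·(+1)^0 = -1.
v=11: a=11^1·(≡2), b=11^0·(≡7) mod 11; (2|11)=-1, (7|11)=-1; (−1)^{1·0·5}·(-1)^0·(-1)^1 = -1.
v=5: a=5^1·(≡3), b=5^1·(≡1) mod 5; (3|5)=-1, (1|5)=+1; (−1)^{1·1·2}·(-1)^1·(+1)^1 = -1.
v=17: a=17^0·(≡12), b=17^2·(≡7) mod 17; (12|17)=-1, (7|17)=-1; (−1)^{0·2·8}·(-1)^2·(-1)^0 = +1.
v=2: v_2(a)=-1, v_2(b)=1; units ≡ 5, 5 (mod 8); ε·ε+αω+βω = 0·0+-1·1+1·1 ≡ 0  ⇒  (a,b)_2 = +1.
v=∞: 10010 > 0 and 2730 > 0  ⇒  (a,b)_∞ = +1.
v=7: a=7^1·(≡4), b=7^1·(≡3) mod 7; (4|7)=+1, (3|7)=-1; (−1)^{1·1·3}·(+1)^1·(-1)^1 = +1.
|Ram(10010, 2730)| = 4, even; anisotropic at {3, 5, 11, 13}.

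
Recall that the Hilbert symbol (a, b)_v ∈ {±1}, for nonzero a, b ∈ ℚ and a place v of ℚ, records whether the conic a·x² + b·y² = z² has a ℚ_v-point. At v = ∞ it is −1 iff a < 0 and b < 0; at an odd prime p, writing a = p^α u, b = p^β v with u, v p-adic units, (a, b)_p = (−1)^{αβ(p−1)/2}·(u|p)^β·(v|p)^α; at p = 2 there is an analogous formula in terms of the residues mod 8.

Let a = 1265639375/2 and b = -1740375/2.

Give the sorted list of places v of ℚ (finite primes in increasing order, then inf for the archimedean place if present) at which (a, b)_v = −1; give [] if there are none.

[7, 11, 13, 17]

(a, b) ≡ (286, -15470) mod (ℚ^×)²; places V = {2, 3, 5, 7, 11, 13, 17, ∞}.
(a,b)_2: α=-1, β=-1; u≡7, v≡1 (mod 8); ε(u)ε(v)=1·0, αω(v)=-1·0, βω(u)=-1·0; sum ≡ 0  ⇒  +1.
(a,b)_13: α=1, u≡9; β=1, v≡6 (mod 13); (9|13)=+1, (6|13)=-1; sign (−1)^0·+1^1·-1^1 = -1.
(a,b)_11: α=1, u≡3; β=0, v≡6 (mod 11); (3|11)=+1, (6|11)=-1; sign (−1)^0·+1^0·-1^1 = -1.
(a,b)_17: α=2, u≡11; β=1, v≡8 (mod 17); (11|17)=-1, (8|17)=+1; sign (−1)^0·-1^1·+1^2 = -1.
(a,b)_∞: sgn(286)=+, sgn(-15470)=−, so +1.
(a,b)_7: α=2, u≡6; β=1, v≡4 (mod 7); (6|7)=-1, (4|7)=+1; sign (−1)^0·-1^1·+1^2 = -1.
(a,b)_5: α=4, u≡4; β=3, v≡1 (mod 5); (4|5)=+1, (1|5)=+1; sign (−1)^0·+1^3·+1^4 = +1.
(a,b)_3: α=0, u≡1; β=2, v≡1 (mod 3); (1|3)=+1, (1|3)=+1; sign (−1)^0·+1^2·+1^0 = +1.
|Ram(286, -15470)| = 4, even; anisotropic at {7, 11, 13, 17}.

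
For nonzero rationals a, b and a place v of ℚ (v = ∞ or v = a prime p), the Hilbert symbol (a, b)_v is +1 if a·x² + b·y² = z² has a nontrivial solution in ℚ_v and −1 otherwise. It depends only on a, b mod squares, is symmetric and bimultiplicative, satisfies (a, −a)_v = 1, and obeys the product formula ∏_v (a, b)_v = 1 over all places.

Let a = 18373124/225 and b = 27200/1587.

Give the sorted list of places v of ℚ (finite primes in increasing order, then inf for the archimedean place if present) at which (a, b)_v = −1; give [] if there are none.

[3, 11]

(a, b) ≡ (37961, 51) mod (ℚ^×)²; places V = {2, 3, 5, 7, 11, 17, 23, 29, ∞}.
(a,b)_23: α=0, u≡7; β=-2, v≡20 (mod 23); (7|23)=-1, (20|23)=-1; sign (−1)^0·-1^-2·-1^0 = +1.
(a,b)_5: α=-2, u≡1; β=2, v≡4 (mod 5); (1|5)=+1, (4|5)=+1; sign (−1)^0·+1^2·+1^-2 = +1.
(a,b)_11: α=3, u≡2; β=0, v≡10 (mod 11); (2|11)=-1, (10|11)=-1; sign (−1)^0·-1^0·-1^3 = -1.
(a,b)_29: α=1, u≡1; β=0, v≡22 (mod 29); (1|29)=+1, (22|29)=+1; sign (−1)^0·+1^0·+1^1 = +1.
(a,b)_17: α=1, u≡12; β=1, v≡6 (mod 17); (12|17)=-1, (6|17)=-1; sign (−1)^0·-1^1·-1^1 = +1.
(a,b)_7: α=1, u≡5; β=0, v≡1 (mod 7); (5|7)=-1, (1|7)=+1; sign (−1)^0·-1^0·+1^1 = +1.
(a,b)_∞: sgn(37961)=+, sgn(51)=+, so +1.
(a,b)_2: α=2, β=6; u≡1, v≡3 (mod 8); ε(u)ε(v)=0·1, αω(v)=2·1, βω(u)=6·0; sum ≡ 0  ⇒  +1.
(a,b)_3: α=-2, u≡2; β=-1, v≡2 (mod 3); (2|3)=-1, (2|3)=-1; sign (−1)^0·-1^-1·-1^-2 = -1.
|Ram(37961, 51)| = 2, even; anisotropic at {3, 11}.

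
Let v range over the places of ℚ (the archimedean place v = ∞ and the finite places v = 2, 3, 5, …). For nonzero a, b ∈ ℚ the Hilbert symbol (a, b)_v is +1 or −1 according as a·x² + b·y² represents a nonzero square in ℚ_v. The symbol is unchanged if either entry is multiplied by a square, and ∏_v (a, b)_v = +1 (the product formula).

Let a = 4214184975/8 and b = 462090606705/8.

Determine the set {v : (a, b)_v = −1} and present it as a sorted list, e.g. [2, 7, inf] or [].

[5, 13]

(a, b) ≡ (78, 210) mod (ℚ^×)²; places V = {2, 3, 5, 7, 11, 13, ∞}.
(a,b)_3: α=7, u≡2; β=13, v≡1 (mod 3); (2|3)=-1, (1|3)=+1; sign (−1)^1·-1^13·+1^7 = +1.
(a,b)_11: α=2, u≡9; β=0, v≡3 (mod 11); (9|11)=+1, (3|11)=+1; sign (−1)^0·+1^0·+1^2 = +1.
(a,b)_7: α=2, u≡4; β=3, v≡1 (mod 7); (4|7)=+1, (1|7)=+1; sign (−1)^0·+1^3·+1^2 = +1.
(a,b)_∞: sgn(78)=+, sgn(210)=+, so +1.
(a,b)_5: α=2, u≡3; β=1, v≡2 (mod 5); (3|5)=-1, (2|5)=-1; sign (−1)^0·-1^1·-1^2 = -1.
(a,b)_13: α=1, u≡11; β=2, v≡11 (mod 13); (11|13)=-1, (11|13)=-1; sign (−1)^0·-1^2·-1^1 = -1.
(a,b)_2: α=-3, β=-3; u≡7, v≡1 (mod 8); ε(u)ε(v)=1·0, αω(v)=-3·0, βω(u)=-3·0; sum ≡ 0  ⇒  +1.
(78, 210 / ℚ) ramifies at {5, 13}: a division algebra.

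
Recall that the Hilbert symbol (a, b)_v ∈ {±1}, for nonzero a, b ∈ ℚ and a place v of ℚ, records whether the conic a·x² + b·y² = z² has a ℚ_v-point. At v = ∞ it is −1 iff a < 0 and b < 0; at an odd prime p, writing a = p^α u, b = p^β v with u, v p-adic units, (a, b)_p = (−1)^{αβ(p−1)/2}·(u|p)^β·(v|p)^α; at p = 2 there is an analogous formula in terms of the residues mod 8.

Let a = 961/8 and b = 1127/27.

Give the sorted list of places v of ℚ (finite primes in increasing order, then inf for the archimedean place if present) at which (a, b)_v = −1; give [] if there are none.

[2, 3]

(a, b) ≡ (2, 69) mod (ℚ^×)²; places V = {2, 3, 7, 23, 31, ∞}.
(a,b)_2: α=-3, β=0; u≡1, v≡5 (mod 8); ε(u)ε(v)=0·0, αω(v)=-3·1, βω(u)=0·0; sum ≡ 1  ⇒  -1.
(a,b)_∞: sgn(2)=+, sgn(69)=+, so +1.
(a,b)_7: α=0, u≡2; β=2, v≡5 (mod 7); (2|7)=+1, (5|7)=-1; sign (−1)^0·+1^2·-1^0 = +1.
(a,b)_3: α=0, u≡2; β=-3, v≡2 (mod 3); (2|3)=-1, (2|3)=-1; sign (−1)^0·-1^-3·-1^0 = -1.
(a,b)_23: α=0, u≡8; β=1, v≡18 (mod 23); (8|23)=+1, (18|23)=+1; sign (−1)^0·+1^1·+1^0 = +1.
(a,b)_31: α=2, u≡4; β=0, v≡5 (mod 31); (4|31)=+1, (5|31)=+1; sign (−1)^0·+1^0·+1^2 = +1.
Ram(2, 69) = {2, 3}; no ℚ_2-point on the conic.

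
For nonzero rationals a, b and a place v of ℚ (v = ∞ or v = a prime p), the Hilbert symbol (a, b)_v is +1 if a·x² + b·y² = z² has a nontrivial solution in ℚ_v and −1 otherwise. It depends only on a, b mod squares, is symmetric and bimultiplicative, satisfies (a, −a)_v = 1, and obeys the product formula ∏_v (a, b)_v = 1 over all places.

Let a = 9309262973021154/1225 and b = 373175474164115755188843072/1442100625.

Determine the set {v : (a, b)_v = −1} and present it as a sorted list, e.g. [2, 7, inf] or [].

[13, 17, 23, 43]

Mod squares: a ≡ 34, b ≡ 12857. Check v ∈ {∞, 2, 3, 5, 7, 11, 13, 17, 23, 31, 43}.
v=5: a=5^-2·(≡1), b=5^-4·(≡2) mod 5; (1|5)=+1, (2|5)=-1; (−1)^{-2·-4·2}·(+1)^-4·(-1)^-2 = +1.
v=23: a=23^2·(≡17), b=23^3·(≡14) mod 23; (17|23)=-1, (14|23)=-1; (−1)^{2·3·11}·(-1)^3·(-1)^2 = -1.
v=43: a=43^2·(≡3), b=43^3·(≡9) mod 43; (3|43)=-1, (9|43)=+1; (−1)^{2·3·21}·(-1)^3·(+1)^2 = -1.
v=31: a=31^0·(≡3), b=31^-2·(≡23) mod 31; (3|31)=-1, (23|31)=-1; (−1)^{0·-2·15}·(-1)^-2·(-1)^0 = +1.
v=7: a=7^-2·(≡6), b=7^-4·(≡5) mod 7; (6|7)=-1, (5|7)=-1; (−1)^{-2·-4·3}·(-1)^-4·(-1)^-2 = +1.
v=11: a=11^2·(≡5), b=11^4·(≡9) mod 11; (5|11)=+1, (9|11)=+1; (−1)^{2·4·5}·(+1)^4·(+1)^2 = +1.
v=3: a=3^4·(≡1), b=3^8·(≡2) mod 3; (1|3)=+1, (2|3)=-1; (−1)^{4·8·1}·(+1)^8·(-1)^4 = +1.
v=13: a=13^4·(≡6), b=13^7·(≡3) mod 13; (6|13)=-1, (3|13)=+1; (−1)^{4·7·6}·(-1)^7·(+1)^4 = -1.
v=2: v_2(a)=1, v_2(b)=6; units ≡ 1, 1 (mod 8); ε·ε+αω+βω = 0·0+1·0+6·0 ≡ 0  ⇒  (a,b)_2 = +1.
v=17: a=17^1·(≡9), b=17^0·(≡5) mod 17; (9|17)=+1, (5|17)=-1; (−1)^{1·0·8}·(+1)^0·(-1)^1 = -1.
v=∞: 34 > 0 and 12857 > 0  ⇒  (a,b)_∞ = +1.
|Ram(34, 12857)| = 4, even; anisotropic at {13, 17, 23, 43}.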